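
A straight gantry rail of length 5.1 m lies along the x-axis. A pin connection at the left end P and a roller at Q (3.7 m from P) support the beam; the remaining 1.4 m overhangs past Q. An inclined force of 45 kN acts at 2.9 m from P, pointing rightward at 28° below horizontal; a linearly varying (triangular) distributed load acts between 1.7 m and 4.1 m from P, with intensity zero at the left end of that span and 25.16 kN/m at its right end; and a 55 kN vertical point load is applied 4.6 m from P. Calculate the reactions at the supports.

Resultant of the triangular load: ½ × 25.16 × 2.4 = 30.192 kN, acting at 3.3 m from P (one-third of the span from the peak).
ΣM about P: Q_y·3.7 − 45·sin28°·2.9 − (½·25.16·2.4)·3.3 − 55·4.6 = 0 → Q_y = 413.9/3.7 = 111.865 ≈ 111.9 kN.
ΣF_y = 0: P_y + 111.865 − 45·sin28° − ½·25.16·2.4 − 55 = 0 → P_y = -5.547 kN.
ΣF_x = 0: P_x + 45·cos28° = 0 → P_x = -39.73 kN.

P_x = -39.73 kN, P_y = -5.547 kN, Q_y = 111.9 kN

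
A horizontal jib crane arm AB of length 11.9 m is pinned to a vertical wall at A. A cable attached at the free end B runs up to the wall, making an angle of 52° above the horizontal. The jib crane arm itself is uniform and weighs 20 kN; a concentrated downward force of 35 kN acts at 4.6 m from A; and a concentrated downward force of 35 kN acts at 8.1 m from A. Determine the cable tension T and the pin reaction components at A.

T = 60.09 kN, A_x = 37.00 kN, A_y = 42.65 kN

ΣM about A: T·sin52°·11.9 − 20·5.95 − 35·4.6 − 35·8.1 = 0 → T = 563.5/(11.9·0.788011) = 60.0917 ≈ 60.09 kN.
ΣF_x = 0: A_x − T·cos52° = 0 → A_x = 60.0917 × 0.615661 = 37.00 kN.
ΣF_y = 0: A_y + T·sin52° − 20 − 35 − 35 = 0 → A_y = 90 − 60.0917 × 0.788011 = 42.65 kN.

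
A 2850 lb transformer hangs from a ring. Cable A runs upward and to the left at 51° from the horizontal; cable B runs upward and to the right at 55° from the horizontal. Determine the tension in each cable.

ΣF_x = 0: −T_A·cos51° + T_B·cos55° = 0 → T_B = 1.09719·T_A.
ΣF_y = 0: T_A·sin51° + T_B·sin55° = 2850.
Substitute: T_A·(0.777146 + 1.09719·0.819152) = 2850 → T_A = 1700.57 ≈ 1701 lb.
Then T_B = 1.09719 × 1700.57 = 1866 lb.

T_A = 1701 lb, T_B = 1866 lb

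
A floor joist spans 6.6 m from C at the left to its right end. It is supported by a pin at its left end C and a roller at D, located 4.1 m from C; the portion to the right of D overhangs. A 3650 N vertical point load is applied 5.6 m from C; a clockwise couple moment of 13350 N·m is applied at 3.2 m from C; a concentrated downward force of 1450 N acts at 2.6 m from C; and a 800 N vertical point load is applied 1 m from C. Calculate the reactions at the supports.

C_x = 0, C_y = -3456 N, D_y = 9356 N

Moments about C: D_y·4.1 − 3650·5.6 − 13350 − 1450·2.6 − 800·1 = 0 → D_y = 38360/4.1 = 9356.1 ≈ 9356 N.
ΣF_y = 0: C_y + 9356.1 − 3650 − 1450 − 800 = 0 → C_y = -3456 N.
ΣF_x = 0: no horizontal applied forces, so C_x = 0.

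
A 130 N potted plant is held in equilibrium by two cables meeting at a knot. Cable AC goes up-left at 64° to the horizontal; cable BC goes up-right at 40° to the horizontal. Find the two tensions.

ΣF_x = 0: −T_AC·cos64° + T_BC·cos40° = 0 → T_BC = 0.572253·T_AC.
ΣF_y = 0: T_AC·sin64° + T_BC·sin40° = 130.
Substitute: T_AC·(0.898794 + 0.572253·0.642788) = 130 → T_AC = 102.634 ≈ 102.6 N.
Then T_BC = 0.572253 × 102.634 = 58.73 N.

T_AC = 102.6 N, T_BC = 58.73 N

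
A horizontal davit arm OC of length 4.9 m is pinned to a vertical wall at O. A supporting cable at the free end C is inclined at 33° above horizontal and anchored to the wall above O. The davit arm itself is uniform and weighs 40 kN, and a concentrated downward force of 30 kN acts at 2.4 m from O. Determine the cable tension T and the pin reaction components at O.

ΣM about O: T·sin33°·4.9 − 40·2.45 − 30·2.4 = 0 → T = 170/(4.9·0.544639) = 63.7007 ≈ 63.70 kN.
ΣF_x = 0: O_x − T·cos33° = 0 → O_x = 63.7007 × 0.838671 = 53.42 kN.
ΣF_y = 0: O_y + T·sin33° − 40 − 30 = 0 → O_y = 70 − 63.7007 × 0.544639 = 35.31 kN.

T = 63.70 kN, O_x = 53.42 kN, O_y = 35.31 kN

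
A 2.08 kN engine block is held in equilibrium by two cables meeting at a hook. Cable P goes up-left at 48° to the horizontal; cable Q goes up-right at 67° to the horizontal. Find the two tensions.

ΣF_x = 0: −T_P·cos48° + T_Q·cos67° = 0 → T_Q = 1.71251·T_P.
ΣF_y = 0: T_P·sin48° + T_Q·sin67° = 2.08.
Substitute: T_P·(0.743145 + 1.71251·0.920505) = 2.08 → T_P = 0.896738 ≈ 0.8967 kN.
Then T_Q = 1.71251 × 0.896738 = 1.536 kN.

T_P = 0.8967 kN, T_Q = 1.536 kN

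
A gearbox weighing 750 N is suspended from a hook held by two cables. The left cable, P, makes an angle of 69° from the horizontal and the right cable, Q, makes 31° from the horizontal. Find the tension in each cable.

T_P = 652.8 N, T_Q = 272.9 N

ΣF_x = 0: −T_P·cos69° + T_Q·cos31° = 0 → T_Q = 0.418084·T_P.
ΣF_y = 0: T_P·sin69° + T_Q·sin31° = 750.
Substitute: T_P·(0.93358 + 0.418084·0.515038) = 750 → T_P = 652.793 ≈ 652.8 N.
Then T_Q = 0.418084 × 652.793 = 272.9 N.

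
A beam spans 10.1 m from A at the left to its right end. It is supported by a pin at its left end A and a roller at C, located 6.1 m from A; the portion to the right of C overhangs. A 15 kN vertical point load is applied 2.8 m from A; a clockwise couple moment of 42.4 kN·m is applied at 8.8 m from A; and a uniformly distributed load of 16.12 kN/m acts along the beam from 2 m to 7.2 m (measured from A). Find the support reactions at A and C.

Resultant of the distributed load: 16.12 × 5.2 = 83.824 kN at 4.6 m from A.
ΣM about A: C_y·6.1 − 15·2.8 − 42.4 − (16.12·5.2)·4.6 = 0 → C_y = 469.9904/6.1 = 77.0476 ≈ 77.05 kN.
ΣF_y = 0: A_y + 77.0476 − 15 − 16.12·5.2 = 0 → A_y = 21.78 kN.
ΣF_x = 0: no horizontal applied forces, so A_x = 0.

A_x = 0, A_y = 21.78 kN, C_y = 77.05 kN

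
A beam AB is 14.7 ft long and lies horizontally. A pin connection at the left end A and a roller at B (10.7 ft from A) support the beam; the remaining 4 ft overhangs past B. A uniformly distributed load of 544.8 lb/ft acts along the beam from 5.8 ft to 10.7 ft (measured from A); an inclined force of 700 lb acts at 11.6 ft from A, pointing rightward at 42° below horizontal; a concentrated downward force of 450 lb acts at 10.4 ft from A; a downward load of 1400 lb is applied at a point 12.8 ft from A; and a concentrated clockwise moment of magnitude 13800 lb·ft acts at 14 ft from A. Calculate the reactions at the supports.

A_x = -520.2 lb, A_y = -980.0 lb, B_y = 5968 lb

Resultant of the distributed load: 544.8 × 4.9 = 2669.52 lb at 8.25 ft from A.
Moments about A: B_y·10.7 − (544.8·4.9)·8.25 − 700·sin42°·11.6 − 450·10.4 − 1400·12.8 − 13800 = 0 → B_y = 63856.9/10.7 = 5967.93 ≈ 5968 lb.
ΣF_y = 0: A_y + 5967.93 − 544.8·4.9 − 700·sin42° − 450 − 1400 = 0 → A_y = -980.0 lb.
ΣF_x = 0: A_x + 700·cos42° = 0 → A_x = -520.2 lb.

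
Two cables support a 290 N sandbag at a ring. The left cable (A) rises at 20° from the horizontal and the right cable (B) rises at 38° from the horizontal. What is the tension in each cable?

ΣF_x = 0: −T_A·cos20° + T_B·cos38° = 0 → T_B = 1.19249·T_A.
ΣF_y = 0: T_A·sin20° + T_B·sin38° = 290.
Substitute: T_A·(0.34202 + 1.19249·0.615661) = 290 → T_A = 269.469 ≈ 269.5 N.
Then T_B = 1.19249 × 269.469 = 321.3 N.

T_A = 269.5 N, T_B = 321.3 N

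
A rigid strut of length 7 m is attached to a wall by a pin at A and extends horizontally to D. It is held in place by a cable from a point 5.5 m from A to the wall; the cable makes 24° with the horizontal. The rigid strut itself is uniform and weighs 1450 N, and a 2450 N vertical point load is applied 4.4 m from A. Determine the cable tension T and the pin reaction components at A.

T = 7087 N, A_x = 6475 N, A_y = 1017 N

ΣM about A: T·sin24°·5.5 − 1450·3.5 − 2450·4.4 = 0 → T = 15855/(5.5·0.406737) = 7087.45 ≈ 7087 N.
ΣF_x = 0: A_x − T·cos24° = 0 → A_x = 7087.45 × 0.913545 = 6475 N.
ΣF_y = 0: A_y + T·sin24° − 1450 − 2450 = 0 → A_y = 3900 − 7087.45 × 0.406737 = 1017 N.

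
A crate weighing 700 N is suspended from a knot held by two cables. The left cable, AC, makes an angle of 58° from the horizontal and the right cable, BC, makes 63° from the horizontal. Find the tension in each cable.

ΣF_x = 0: −T_AC·cos58° + T_BC·cos63° = 0 → T_BC = 1.16725·T_AC.
ΣF_y = 0: T_AC·sin58° + T_BC·sin63° = 700.
Substitute: T_AC·(0.848048 + 1.16725·0.891007) = 700 → T_AC = 370.748 ≈ 370.7 N.
Then T_BC = 1.16725 × 370.748 = 432.8 N.

T_AC = 370.7 N, T_BC = 432.8 N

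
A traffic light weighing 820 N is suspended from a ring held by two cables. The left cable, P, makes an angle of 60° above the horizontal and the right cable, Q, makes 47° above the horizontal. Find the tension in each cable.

T_P = 584.8 N, T_Q = 428.7 N

ΣF_x = 0: −T_P·cos60° + T_Q·cos47° = 0 → T_Q = 0.73314·T_P.
ΣF_y = 0: T_P·sin60° + T_Q·sin47° = 820.
Substitute: T_P·(0.866025 + 0.73314·0.731354) = 820 → T_P = 584.791 ≈ 584.8 N.
Then T_Q = 0.73314 × 584.791 = 428.7 N.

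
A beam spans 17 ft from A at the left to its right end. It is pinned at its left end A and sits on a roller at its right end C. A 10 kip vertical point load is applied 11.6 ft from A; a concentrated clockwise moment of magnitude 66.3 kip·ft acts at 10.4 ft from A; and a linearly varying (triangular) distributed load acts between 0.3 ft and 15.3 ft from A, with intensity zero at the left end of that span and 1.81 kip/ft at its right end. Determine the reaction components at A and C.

A_x = 0, A_y = 4.627 kip, C_y = 18.95 kip

Resultant of the triangular load: ½ × 1.81 × 15 = 13.575 kip, acting at 10.3 ft from A (one-third of the span from the peak).
Taking moments about A: C_y·17 − 10·11.6 − 66.3 − (½·1.81·15)·10.3 = 0 → C_y = 322.1225/17 = 18.9484 ≈ 18.95 kip.
ΣF_y = 0: A_y + 18.9484 − 10 − ½·1.81·15 = 0 → A_y = 4.627 kip.
ΣF_x = 0: no horizontal applied forces, so A_x = 0.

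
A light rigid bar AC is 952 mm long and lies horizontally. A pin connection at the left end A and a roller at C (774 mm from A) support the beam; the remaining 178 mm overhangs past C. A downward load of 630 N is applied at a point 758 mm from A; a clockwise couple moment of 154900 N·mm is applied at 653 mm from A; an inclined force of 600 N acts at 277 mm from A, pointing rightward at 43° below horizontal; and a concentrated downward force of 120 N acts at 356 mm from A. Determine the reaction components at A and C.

A_x = -438.8 N, A_y = 140.5 N, C_y = 1019 N

Taking moments about A: C_y·774 − 630·758 − 154900 − 600·sin43°·277 − 120·356 = 0 → C_y = 788508/774 = 1018.74 ≈ 1019 N.
ΣF_y = 0: A_y + 1018.74 − 630 − 600·sin43° − 120 = 0 → A_y = 140.5 N.
ΣF_x = 0: A_x + 600·cos43° = 0 → A_x = -438.8 N.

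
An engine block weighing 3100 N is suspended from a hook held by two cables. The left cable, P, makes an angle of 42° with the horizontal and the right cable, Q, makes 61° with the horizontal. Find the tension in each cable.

ΣF_x = 0: −T_P·cos42° + T_Q·cos61° = 0 → T_Q = 1.53286·T_P.
ΣF_y = 0: T_P·sin42° + T_Q·sin61° = 3100.
Substitute: T_P·(0.669131 + 1.53286·0.87462) = 3100 → T_P = 1542.44 ≈ 1542 N.
Then T_Q = 1.53286 × 1542.44 = 2364 N.

T_P = 1542 N, T_Q = 2364 N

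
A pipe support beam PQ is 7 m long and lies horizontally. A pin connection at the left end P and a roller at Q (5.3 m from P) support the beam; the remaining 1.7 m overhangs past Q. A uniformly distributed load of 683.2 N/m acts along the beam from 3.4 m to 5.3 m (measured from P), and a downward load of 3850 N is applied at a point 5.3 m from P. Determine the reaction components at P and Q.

P_x = 0, P_y = 232.7 N, Q_y = 4915 N

Resultant of the distributed load: 683.2 × 1.9 = 1298.08 N at 4.35 m from P.
Taking moments about P: Q_y·5.3 − (683.2·1.9)·4.35 − 3850·5.3 = 0 → Q_y = 26051.648/5.3 = 4915.41 ≈ 4915 N.
ΣF_y = 0: P_y + 4915.41 − 683.2·1.9 − 3850 = 0 → P_y = 232.7 N.
ΣF_x = 0: no horizontal applied forces, so P_x = 0.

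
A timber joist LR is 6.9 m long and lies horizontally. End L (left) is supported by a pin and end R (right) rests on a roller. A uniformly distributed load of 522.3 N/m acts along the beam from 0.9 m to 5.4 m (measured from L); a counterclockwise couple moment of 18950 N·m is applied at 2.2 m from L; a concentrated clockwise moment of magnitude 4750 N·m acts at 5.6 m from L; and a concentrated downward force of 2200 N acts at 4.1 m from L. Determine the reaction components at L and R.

Resultant of the distributed load: 522.3 × 4.5 = 2350.35 N at 3.15 m from L.
ΣM about L: R_y·6.9 − (522.3·4.5)·3.15 + 18950 − 4750 − 2200·4.1 = 0 → R_y = 2223.6025/6.9 = 322.261 ≈ 322.3 N.
ΣF_y = 0: L_y + 322.261 − 522.3·4.5 − 2200 = 0 → L_y = 4228 N.
ΣF_x = 0: no horizontal applied forces, so L_x = 0.

L_x = 0, L_y = 4228 N, R_y = 322.3 N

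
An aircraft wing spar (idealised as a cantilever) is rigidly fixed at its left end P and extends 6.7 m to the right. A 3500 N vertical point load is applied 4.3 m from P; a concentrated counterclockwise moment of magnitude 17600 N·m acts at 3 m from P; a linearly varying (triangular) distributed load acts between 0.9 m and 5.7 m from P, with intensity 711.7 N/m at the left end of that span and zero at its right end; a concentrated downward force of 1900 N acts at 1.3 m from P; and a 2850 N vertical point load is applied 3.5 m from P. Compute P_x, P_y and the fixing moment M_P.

P_x = 0, P_y = 9958 N, M_P = 14170 N·m

Resultant of the triangular load: ½ × 711.7 × 4.8 = 1708.08 N, acting at 2.5 m from P (one-third of the span from the peak).
ΣF_x = 0: P_x = 0.
ΣF_y = 0: P_y − 3500 − ½·711.7·4.8 − 1900 − 2850 = 0 → P_y = 9958 N.
ΣM about P: M_P − 3500·4.3 + 17600 − (½·711.7·4.8)·2.5 − 1900·1.3 − 2850·3.5 = 0 → M_P = 14170 N·m.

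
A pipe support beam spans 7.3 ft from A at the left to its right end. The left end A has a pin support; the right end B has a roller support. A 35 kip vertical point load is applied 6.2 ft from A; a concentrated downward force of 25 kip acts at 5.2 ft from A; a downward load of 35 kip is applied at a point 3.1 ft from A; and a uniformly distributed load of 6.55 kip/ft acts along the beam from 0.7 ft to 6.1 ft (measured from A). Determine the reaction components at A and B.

A_x = 0, A_y = 51.50 kip, B_y = 78.87 kip

Resultant of the distributed load: 6.55 × 5.4 = 35.37 kip at 3.4 ft from A.
ΣM about A: B_y·7.3 − 35·6.2 − 25·5.2 − 35·3.1 − (6.55·5.4)·3.4 = 0 → B_y = 575.758/7.3 = 78.871 ≈ 78.87 kip.
ΣF_y = 0: A_y + 78.871 − 35 − 25 − 35 − 6.55·5.4 = 0 → A_y = 51.50 kip.
ΣF_x = 0: no horizontal applied forces, so A_x = 0.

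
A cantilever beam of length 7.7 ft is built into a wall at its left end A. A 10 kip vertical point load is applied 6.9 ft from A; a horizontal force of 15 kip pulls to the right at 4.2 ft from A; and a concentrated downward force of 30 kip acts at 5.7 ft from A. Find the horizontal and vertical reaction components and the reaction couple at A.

ΣF_x = 0: A_x + 15 = 0 → A_x = -15.00 kip.
ΣF_y = 0: A_y − 10 − 30 = 0 → A_y = 40.00 kip.
ΣM about A: M_A − 10·6.9 − 30·5.7 = 0 → M_A = 240.0 kip·ft.

A_x = -15.00 kip, A_y = 40.00 kip, M_A = 240.0 kip·ft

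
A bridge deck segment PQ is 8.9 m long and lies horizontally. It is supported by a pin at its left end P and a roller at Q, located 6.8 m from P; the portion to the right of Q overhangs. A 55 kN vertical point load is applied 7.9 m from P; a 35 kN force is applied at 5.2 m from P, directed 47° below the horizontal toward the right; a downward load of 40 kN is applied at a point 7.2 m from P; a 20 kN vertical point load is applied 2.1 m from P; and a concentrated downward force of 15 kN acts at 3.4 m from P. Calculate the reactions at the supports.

P_x = -23.87 kN, P_y = 16.10 kN, Q_y = 139.5 kN

ΣM about P: Q_y·6.8 − 55·7.9 − 35·sin47°·5.2 − 40·7.2 − 20·2.1 − 15·3.4 = 0 → Q_y = 948.606/6.8 = 139.501 ≈ 139.5 kN.
ΣF_y = 0: P_y + 139.501 − 55 − 35·sin47° − 40 − 20 − 15 = 0 → P_y = 16.10 kN.
ΣF_x = 0: P_x + 35·cos47° = 0 → P_x = -23.87 kN.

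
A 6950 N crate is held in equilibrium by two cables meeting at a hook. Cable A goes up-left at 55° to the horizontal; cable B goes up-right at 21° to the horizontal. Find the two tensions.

ΣF_x = 0: −T_A·cos55° + T_B·cos21° = 0 → T_B = 0.614384·T_A.
ΣF_y = 0: T_A·sin55° + T_B·sin21° = 6950.
Substitute: T_A·(0.819152 + 0.614384·0.358368) = 6950 → T_A = 6687.02 ≈ 6687 N.
Then T_B = 0.614384 × 6687.02 = 4108 N.

T_A = 6687 N, T_B = 4108 N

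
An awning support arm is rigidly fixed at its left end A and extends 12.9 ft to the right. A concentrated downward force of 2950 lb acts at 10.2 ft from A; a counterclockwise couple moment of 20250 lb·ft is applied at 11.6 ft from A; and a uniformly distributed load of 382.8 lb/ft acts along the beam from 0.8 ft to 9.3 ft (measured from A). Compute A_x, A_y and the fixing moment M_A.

Resultant of the distributed load: 382.8 × 8.5 = 3253.8 lb at 5.05 ft from A.
ΣF_x = 0: A_x = 0.
ΣF_y = 0: A_y − 2950 − 382.8·8.5 = 0 → A_y = 6204 lb.
ΣM about A: M_A − 2950·10.2 + 20250 − (382.8·8.5)·5.05 = 0 → M_A = 26270 lb·ft.

A_x = 0, A_y = 6204 lb, M_A = 26270 lb·ft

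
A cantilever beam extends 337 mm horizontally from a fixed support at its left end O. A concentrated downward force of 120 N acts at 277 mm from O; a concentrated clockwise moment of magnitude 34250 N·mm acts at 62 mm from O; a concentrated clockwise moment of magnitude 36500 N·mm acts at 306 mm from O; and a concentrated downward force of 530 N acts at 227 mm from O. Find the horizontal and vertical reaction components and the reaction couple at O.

O_x = 0, O_y = 650.0 N, M_O = 224300 N·mm

ΣF_x = 0: O_x = 0.
ΣF_y = 0: O_y − 120 − 530 = 0 → O_y = 650.0 N.
ΣM about O: M_O − 120·277 − 34250 − 36500 − 530·227 = 0 → M_O = 224300 N·mm.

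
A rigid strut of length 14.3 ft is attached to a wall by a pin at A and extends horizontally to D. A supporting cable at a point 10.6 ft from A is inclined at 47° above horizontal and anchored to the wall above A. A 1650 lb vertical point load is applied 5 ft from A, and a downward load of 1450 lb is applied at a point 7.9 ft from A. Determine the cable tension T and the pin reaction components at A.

ΣM about A: T·sin47°·10.6 − 1650·5 − 1450·7.9 = 0 → T = 19705/(10.6·0.731354) = 2541.81 ≈ 2542 lb.
ΣF_x = 0: A_x − T·cos47° = 0 → A_x = 2541.81 × 0.681998 = 1734 lb.
ΣF_y = 0: A_y + T·sin47° − 1650 − 1450 = 0 → A_y = 3100 − 2541.81 × 0.731354 = 1241 lb.

T = 2542 lb, A_x = 1734 lb, A_y = 1241 lb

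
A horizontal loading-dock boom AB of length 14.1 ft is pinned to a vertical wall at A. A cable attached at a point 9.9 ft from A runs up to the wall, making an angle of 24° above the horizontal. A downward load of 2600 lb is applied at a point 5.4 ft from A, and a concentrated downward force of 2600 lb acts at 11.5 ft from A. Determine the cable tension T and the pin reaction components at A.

ΣM about A: T·sin24°·9.9 − 2600·5.4 − 2600·11.5 = 0 → T = 43940/(9.9·0.406737) = 10912.2 ≈ 10910 lb.
ΣF_x = 0: A_x − T·cos24° = 0 → A_x = 10912.2 × 0.913545 = 9969 lb.
ΣF_y = 0: A_y + T·sin24° − 2600 − 2600 = 0 → A_y = 5200 − 10912.2 × 0.406737 = 761.6 lb.

T = 10910 lb, A_x = 9969 lb, A_y = 761.6 lb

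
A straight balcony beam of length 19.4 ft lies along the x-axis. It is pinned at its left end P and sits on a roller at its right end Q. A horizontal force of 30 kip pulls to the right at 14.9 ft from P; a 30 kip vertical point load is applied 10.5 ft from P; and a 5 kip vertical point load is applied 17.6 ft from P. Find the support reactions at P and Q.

P_x = -30.00 kip, P_y = 14.23 kip, Q_y = 20.77 kip

Taking moments about P: Q_y·19.4 − 30·10.5 − 5·17.6 = 0 → Q_y = 403/19.4 = 20.7732 ≈ 20.77 kip.
ΣF_y = 0: P_y + 20.7732 − 30 − 5 = 0 → P_y = 14.23 kip.
ΣF_x = 0: P_x + 30 = 0 → P_x = -30.00 kip.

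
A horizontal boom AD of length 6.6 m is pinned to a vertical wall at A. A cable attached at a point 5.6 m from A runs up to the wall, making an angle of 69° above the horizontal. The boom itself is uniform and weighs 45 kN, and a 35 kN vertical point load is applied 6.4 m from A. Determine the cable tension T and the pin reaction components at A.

T = 71.25 kN, A_x = 25.53 kN, A_y = 13.48 kN

ΣM about A: T·sin69°·5.6 − 45·3.3 − 35·6.4 = 0 → T = 372.5/(5.6·0.93358) = 71.2503 ≈ 71.25 kN.
ΣF_x = 0: A_x − T·cos69° = 0 → A_x = 71.2503 × 0.358368 = 25.53 kN.
ΣF_y = 0: A_y + T·sin69° − 45 − 35 = 0 → A_y = 80 − 71.2503 × 0.93358 = 13.48 kN.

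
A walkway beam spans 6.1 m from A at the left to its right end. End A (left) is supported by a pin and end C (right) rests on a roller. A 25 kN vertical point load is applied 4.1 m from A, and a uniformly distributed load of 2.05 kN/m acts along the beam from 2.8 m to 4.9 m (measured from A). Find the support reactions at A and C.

A_x = 0, A_y = 9.785 kN, C_y = 19.52 kN

Resultant of the distributed load: 2.05 × 2.1 = 4.305 kN at 3.85 m from A.
ΣM about A: C_y·6.1 − 25·4.1 − (2.05·2.1)·3.85 = 0 → C_y = 119.07425/6.1 = 19.5204 ≈ 19.52 kN.
ΣF_y = 0: A_y + 19.5204 − 25 − 2.05·2.1 = 0 → A_y = 9.785 kN.
ΣF_x = 0: no horizontal applied forces, so A_x = 0.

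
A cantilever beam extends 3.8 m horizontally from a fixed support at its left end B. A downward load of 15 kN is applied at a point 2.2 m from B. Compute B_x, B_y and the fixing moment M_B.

B_x = 0, B_y = 15.00 kN, M_B = 33.00 kN·m

ΣF_x = 0: B_x = 0.
ΣF_y = 0: B_y − 15 = 0 → B_y = 15.00 kN.
ΣM about B: M_B − 15·2.2 = 0 → M_B = 33.00 kN·m.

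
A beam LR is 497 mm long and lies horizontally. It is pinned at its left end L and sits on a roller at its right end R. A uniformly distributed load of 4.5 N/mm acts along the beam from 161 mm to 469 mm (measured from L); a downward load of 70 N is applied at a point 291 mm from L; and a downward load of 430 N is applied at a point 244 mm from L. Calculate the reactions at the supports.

L_x = 0, L_y = 755.5 N, R_y = 1131 N

Resultant of the distributed load: 4.5 × 308 = 1386 N at 315 mm from L.
Taking moments about L: R_y·497 − (4.5·308)·315 − 70·291 − 430·244 = 0 → R_y = 561880/497 = 1130.54 ≈ 1131 N.
ΣF_y = 0: L_y + 1130.54 − 4.5·308 − 70 − 430 = 0 → L_y = 755.5 N.
ΣF_x = 0: no horizontal applied forces, so L_x = 0.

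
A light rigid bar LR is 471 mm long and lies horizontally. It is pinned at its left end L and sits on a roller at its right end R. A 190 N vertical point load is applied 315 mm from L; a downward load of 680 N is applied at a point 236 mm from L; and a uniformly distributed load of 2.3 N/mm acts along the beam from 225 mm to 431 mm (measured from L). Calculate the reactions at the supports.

L_x = 0, L_y = 546.1 N, R_y = 797.7 N

Resultant of the distributed load: 2.3 × 206 = 473.8 N at 328 mm from L.
ΣM about L: R_y·471 − 190·315 − 680·236 − (2.3·206)·328 = 0 → R_y = 375736.4/471 = 797.742 ≈ 797.7 N.
ΣF_y = 0: L_y + 797.742 − 190 − 680 − 2.3·206 = 0 → L_y = 546.1 N.
ΣF_x = 0: no horizontal applied forces, so L_x = 0.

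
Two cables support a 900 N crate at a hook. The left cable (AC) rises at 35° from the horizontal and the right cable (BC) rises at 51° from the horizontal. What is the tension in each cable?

T_AC = 567.8 N, T_BC = 739.0 N

ΣF_x = 0: −T_AC·cos35° + T_BC·cos51° = 0 → T_BC = 1.30165·T_AC.
ΣF_y = 0: T_AC·sin35° + T_BC·sin51° = 900.
Substitute: T_AC·(0.573576 + 1.30165·0.777146) = 900 → T_AC = 567.77 ≈ 567.8 N.
Then T_BC = 1.30165 × 567.77 = 739.0 N.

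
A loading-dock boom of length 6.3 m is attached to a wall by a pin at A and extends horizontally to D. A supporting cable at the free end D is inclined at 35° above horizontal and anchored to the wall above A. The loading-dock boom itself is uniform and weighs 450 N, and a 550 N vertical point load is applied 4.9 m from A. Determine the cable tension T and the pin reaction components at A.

ΣM about A: T·sin35°·6.3 − 450·3.15 − 550·4.9 = 0 → T = 4112.5/(6.3·0.573576) = 1138.08 ≈ 1138 N.
ΣF_x = 0: A_x − T·cos35° = 0 → A_x = 1138.08 × 0.819152 = 932.3 N.
ΣF_y = 0: A_y + T·sin35° − 450 − 550 = 0 → A_y = 1000 − 1138.08 × 0.573576 = 347.2 N.

T = 1138 N, A_x = 932.3 N, A_y = 347.2 N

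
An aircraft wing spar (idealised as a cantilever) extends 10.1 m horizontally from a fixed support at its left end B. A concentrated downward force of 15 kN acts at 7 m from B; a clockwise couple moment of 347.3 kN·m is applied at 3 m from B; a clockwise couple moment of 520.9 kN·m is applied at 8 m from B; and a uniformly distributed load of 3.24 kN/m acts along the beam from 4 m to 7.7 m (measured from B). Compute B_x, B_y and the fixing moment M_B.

B_x = 0, B_y = 26.99 kN, M_B = 1043 kN·m

Resultant of the distributed load: 3.24 × 3.7 = 11.988 kN at 5.85 m from B.
ΣF_x = 0: B_x = 0.
ΣF_y = 0: B_y − 15 − 3.24·3.7 = 0 → B_y = 26.99 kN.
ΣM about B: M_B − 15·7 − 347.3 − 520.9 − (3.24·3.7)·5.85 = 0 → M_B = 1043 kN·m.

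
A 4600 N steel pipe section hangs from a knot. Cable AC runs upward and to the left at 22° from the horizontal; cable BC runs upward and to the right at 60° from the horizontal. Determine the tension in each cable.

ΣF_x = 0: −T_AC·cos22° + T_BC·cos60° = 0 → T_BC = 1.85437·T_AC.
ΣF_y = 0: T_AC·sin22° + T_BC·sin60° = 4600.
Substitute: T_AC·(0.374607 + 1.85437·0.866025) = 4600 → T_AC = 2322.6 ≈ 2323 N.
Then T_BC = 1.85437 × 2322.6 = 4307 N.

T_AC = 2323 N, T_BC = 4307 N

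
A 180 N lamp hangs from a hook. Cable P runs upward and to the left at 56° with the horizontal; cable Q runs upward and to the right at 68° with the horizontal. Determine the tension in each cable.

ΣF_x = 0: −T_P·cos56° + T_Q·cos68° = 0 → T_Q = 1.49275·T_P.
ΣF_y = 0: T_P·sin56° + T_Q·sin68° = 180.
Substitute: T_P·(0.829038 + 1.49275·0.927184) = 180 → T_P = 81.3342 ≈ 81.33 N.
Then T_Q = 1.49275 × 81.3342 = 121.4 N.

T_P = 81.33 N, T_Q = 121.4 N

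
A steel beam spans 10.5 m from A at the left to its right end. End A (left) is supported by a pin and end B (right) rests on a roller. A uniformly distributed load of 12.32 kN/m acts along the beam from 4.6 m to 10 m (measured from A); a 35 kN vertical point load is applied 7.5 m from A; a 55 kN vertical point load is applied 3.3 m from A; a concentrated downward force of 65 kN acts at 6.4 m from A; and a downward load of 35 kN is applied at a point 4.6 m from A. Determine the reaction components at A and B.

A_x = 0, A_y = 113.0 kN, B_y = 143.5 kN

Resultant of the distributed load: 12.32 × 5.4 = 66.528 kN at 7.3 m from A.
ΣM about A: B_y·10.5 − (12.32·5.4)·7.3 − 35·7.5 − 55·3.3 − 65·6.4 − 35·4.6 = 0 → B_y = 1506.6544/10.5 = 143.491 ≈ 143.5 kN.
ΣF_y = 0: A_y + 143.491 − 12.32·5.4 − 35 − 55 − 65 − 35 = 0 → A_y = 113.0 kN.
ΣF_x = 0: no horizontal applied forces, so A_x = 0.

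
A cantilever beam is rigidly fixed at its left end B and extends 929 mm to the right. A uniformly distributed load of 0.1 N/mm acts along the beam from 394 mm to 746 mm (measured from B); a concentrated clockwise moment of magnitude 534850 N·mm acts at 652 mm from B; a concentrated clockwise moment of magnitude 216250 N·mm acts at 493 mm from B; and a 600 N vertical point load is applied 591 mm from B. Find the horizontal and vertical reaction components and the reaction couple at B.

Resultant of the distributed load: 0.1 × 352 = 35.2 N at 570 mm from B.
ΣF_x = 0: B_x = 0.
ΣF_y = 0: B_y − 0.1·352 − 600 = 0 → B_y = 635.2 N.
ΣM about B: M_B − (0.1·352)·570 − 534850 − 216250 − 600·591 = 0 → M_B = 1126000 N·mm.

B_x = 0, B_y = 635.2 N, M_B = 1126000 N·mm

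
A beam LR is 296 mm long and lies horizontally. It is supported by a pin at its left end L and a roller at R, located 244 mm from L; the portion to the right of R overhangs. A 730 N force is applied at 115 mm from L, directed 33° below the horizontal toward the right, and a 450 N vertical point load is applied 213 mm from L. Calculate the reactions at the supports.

L_x = -612.2 N, L_y = 267.4 N, R_y = 580.2 N

ΣM about L: R_y·244 − 730·sin33°·115 − 450·213 = 0 → R_y = 141572/244 = 580.213 ≈ 580.2 N.
ΣF_y = 0: L_y + 580.213 − 730·sin33° − 450 = 0 → L_y = 267.4 N.
ΣF_x = 0: L_x + 730·cos33° = 0 → L_x = -612.2 N.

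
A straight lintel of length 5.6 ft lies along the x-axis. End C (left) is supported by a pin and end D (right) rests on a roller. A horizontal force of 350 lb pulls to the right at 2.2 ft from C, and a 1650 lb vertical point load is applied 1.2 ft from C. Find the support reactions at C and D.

ΣM about C: D_y·5.6 − 1650·1.2 = 0 → D_y = 1980/5.6 = 353.571 ≈ 353.6 lb.
ΣF_y = 0: C_y + 353.571 − 1650 = 0 → C_y = 1296 lb.
ΣF_x = 0: C_x + 350 = 0 → C_x = -350.0 lb.

C_x = -350.0 lb, C_y = 1296 lb, D_y = 353.6 lb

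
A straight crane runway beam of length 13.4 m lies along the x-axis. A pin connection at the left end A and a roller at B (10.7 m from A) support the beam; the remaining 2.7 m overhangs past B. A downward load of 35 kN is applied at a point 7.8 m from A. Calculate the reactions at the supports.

Moments about A: B_y·10.7 − 35·7.8 = 0 → B_y = 273/10.7 = 25.514 ≈ 25.51 kN.
ΣF_y = 0: A_y + 25.514 − 35 = 0 → A_y = 9.486 kN.
ΣF_x = 0: no horizontal applied forces, so A_x = 0.

A_x = 0, A_y = 9.486 kN, B_y = 25.51 kN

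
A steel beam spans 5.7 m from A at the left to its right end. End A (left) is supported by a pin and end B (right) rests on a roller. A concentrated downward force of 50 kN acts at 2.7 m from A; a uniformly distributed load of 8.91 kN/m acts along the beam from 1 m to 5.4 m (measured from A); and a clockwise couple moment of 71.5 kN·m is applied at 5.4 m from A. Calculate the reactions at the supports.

Resultant of the distributed load: 8.91 × 4.4 = 39.204 kN at 3.2 m from A.
Taking moments about A: B_y·5.7 − 50·2.7 − (8.91·4.4)·3.2 − 71.5 = 0 → B_y = 331.9528/5.7 = 58.2373 ≈ 58.24 kN.
ΣF_y = 0: A_y + 58.2373 − 50 − 8.91·4.4 = 0 → A_y = 30.97 kN.
ΣF_x = 0: no horizontal applied forces, so A_x = 0.

A_x = 0, A_y = 30.97 kN, B_y = 58.24 kN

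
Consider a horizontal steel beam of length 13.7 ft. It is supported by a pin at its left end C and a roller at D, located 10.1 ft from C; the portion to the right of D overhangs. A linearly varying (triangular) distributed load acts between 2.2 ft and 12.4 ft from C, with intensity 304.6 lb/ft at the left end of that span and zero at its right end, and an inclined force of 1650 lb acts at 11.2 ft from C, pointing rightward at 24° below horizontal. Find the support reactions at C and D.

Resultant of the triangular load: ½ × 304.6 × 10.2 = 1553.46 lb, acting at 5.6 ft from C (one-third of the span from the peak).
Taking moments about C: D_y·10.1 − (½·304.6·10.2)·5.6 − 1650·sin24°·11.2 = 0 → D_y = 16215.9/10.1 = 1605.53 ≈ 1606 lb.
ΣF_y = 0: C_y + 1605.53 − ½·304.6·10.2 − 1650·sin24° = 0 → C_y = 619.0 lb.
ΣF_x = 0: C_x + 1650·cos24° = 0 → C_x = -1507 lb.

C_x = -1507 lb, C_y = 619.0 lb, D_y = 1606 lb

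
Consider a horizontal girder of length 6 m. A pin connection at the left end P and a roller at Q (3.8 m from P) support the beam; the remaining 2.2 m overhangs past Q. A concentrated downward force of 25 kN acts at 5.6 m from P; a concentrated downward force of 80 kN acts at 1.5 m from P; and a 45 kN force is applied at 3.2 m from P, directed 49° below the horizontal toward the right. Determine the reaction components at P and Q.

P_x = -29.52 kN, P_y = 41.94 kN, Q_y = 97.02 kN

Taking moments about P: Q_y·3.8 − 25·5.6 − 80·1.5 − 45·sin49°·3.2 = 0 → Q_y = 368.678/3.8 = 97.0205 ≈ 97.02 kN.
ΣF_y = 0: P_y + 97.0205 − 25 − 80 − 45·sin49° = 0 → P_y = 41.94 kN.
ΣF_x = 0: P_x + 45·cos49° = 0 → P_x = -29.52 kN.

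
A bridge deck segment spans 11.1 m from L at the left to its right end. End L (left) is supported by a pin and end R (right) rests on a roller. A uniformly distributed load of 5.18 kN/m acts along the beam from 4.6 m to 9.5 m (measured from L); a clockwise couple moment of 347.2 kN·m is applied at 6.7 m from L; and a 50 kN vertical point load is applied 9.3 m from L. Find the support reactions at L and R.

L_x = 0, L_y = -13.91 kN, R_y = 89.29 kN

Resultant of the distributed load: 5.18 × 4.9 = 25.382 kN at 7.05 m from L.
ΣM about L: R_y·11.1 − (5.18·4.9)·7.05 − 347.2 − 50·9.3 = 0 → R_y = 991.1431/11.1 = 89.2922 ≈ 89.29 kN.
ΣF_y = 0: L_y + 89.2922 − 5.18·4.9 − 50 = 0 → L_y = -13.91 kN.
ΣF_x = 0: no horizontal applied forces, so L_x = 0.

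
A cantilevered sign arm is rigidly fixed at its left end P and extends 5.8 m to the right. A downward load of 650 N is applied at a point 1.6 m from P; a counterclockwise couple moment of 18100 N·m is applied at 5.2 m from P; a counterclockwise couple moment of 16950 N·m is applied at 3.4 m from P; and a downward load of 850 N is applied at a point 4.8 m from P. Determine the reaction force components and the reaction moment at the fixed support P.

P_x = 0, P_y = 1500 N, M_P = -29930 N·m

ΣF_x = 0: P_x = 0.
ΣF_y = 0: P_y − 650 − 850 = 0 → P_y = 1500 N.
ΣM about P: M_P − 650·1.6 + 18100 + 16950 − 850·4.8 = 0 → M_P = -29930 N·m.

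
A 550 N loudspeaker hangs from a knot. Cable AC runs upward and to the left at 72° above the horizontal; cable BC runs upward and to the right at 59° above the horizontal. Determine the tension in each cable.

ΣF_x = 0: −T_AC·cos72° + T_BC·cos59° = 0 → T_BC = 0.599989·T_AC.
ΣF_y = 0: T_AC·sin72° + T_BC·sin59° = 550.
Substitute: T_AC·(0.951057 + 0.599989·0.857167) = 550 → T_AC = 375.338 ≈ 375.3 N.
Then T_BC = 0.599989 × 375.338 = 225.2 N.

T_AC = 375.3 N, T_BC = 225.2 N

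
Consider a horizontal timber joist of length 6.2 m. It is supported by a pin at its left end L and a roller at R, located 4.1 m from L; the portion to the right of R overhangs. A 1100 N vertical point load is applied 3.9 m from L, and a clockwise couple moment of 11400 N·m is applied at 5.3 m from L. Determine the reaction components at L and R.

Moments about L: R_y·4.1 − 1100·3.9 − 11400 = 0 → R_y = 15690/4.1 = 3826.83 ≈ 3827 N.
ΣF_y = 0: L_y + 3826.83 − 1100 = 0 → L_y = -2727 N.
ΣF_x = 0: no horizontal applied forces, so L_x = 0.

L_x = 0, L_y = -2727 N, R_y = 3827 N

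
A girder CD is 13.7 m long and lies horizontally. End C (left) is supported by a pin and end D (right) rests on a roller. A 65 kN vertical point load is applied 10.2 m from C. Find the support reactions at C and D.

C_x = 0, C_y = 16.61 kN, D_y = 48.39 kN

ΣM about C: D_y·13.7 − 65·10.2 = 0 → D_y = 663/13.7 = 48.3942 ≈ 48.39 kN.
ΣF_y = 0: C_y + 48.3942 − 65 = 0 → C_y = 16.61 kN.
ΣF_x = 0: no horizontal applied forces, so C_x = 0.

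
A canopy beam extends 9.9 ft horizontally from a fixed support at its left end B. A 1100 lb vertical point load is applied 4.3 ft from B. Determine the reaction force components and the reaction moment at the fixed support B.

B_x = 0, B_y = 1100 lb, M_B = 4730 lb·ft

ΣF_x = 0: B_x = 0.
ΣF_y = 0: B_y − 1100 = 0 → B_y = 1100 lb.
ΣM about B: M_B − 1100·4.3 = 0 → M_B = 4730 lb·ft.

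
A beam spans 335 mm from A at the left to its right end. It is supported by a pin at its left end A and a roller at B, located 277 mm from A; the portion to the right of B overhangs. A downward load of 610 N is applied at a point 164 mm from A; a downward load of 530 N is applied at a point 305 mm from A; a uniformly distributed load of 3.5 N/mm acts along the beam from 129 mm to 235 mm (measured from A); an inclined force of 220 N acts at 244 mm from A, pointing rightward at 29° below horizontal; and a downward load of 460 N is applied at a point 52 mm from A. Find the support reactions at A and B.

A_x = -192.4 N, A_y = 708.9 N, B_y = 1369 N

Resultant of the distributed load: 3.5 × 106 = 371 N at 182 mm from A.
Moments about A: B_y·277 − 610·164 − 530·305 − (3.5·106)·182 − 220·sin29°·244 − 460·52 = 0 → B_y = 379157/277 = 1368.8 ≈ 1369 N.
ΣF_y = 0: A_y + 1368.8 − 610 − 530 − 3.5·106 − 220·sin29° − 460 = 0 → A_y = 708.9 N.
ΣF_x = 0: A_x + 220·cos29° = 0 → A_x = -192.4 N.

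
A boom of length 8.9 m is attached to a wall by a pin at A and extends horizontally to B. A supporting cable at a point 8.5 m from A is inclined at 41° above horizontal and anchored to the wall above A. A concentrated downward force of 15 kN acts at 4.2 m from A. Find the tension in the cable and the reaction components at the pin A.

ΣM about A: T·sin41°·8.5 − 15·4.2 = 0 → T = 63/(8.5·0.656059) = 11.2974 ≈ 11.30 kN.
ΣF_x = 0: A_x − T·cos41° = 0 → A_x = 11.2974 × 0.75471 = 8.526 kN.
ΣF_y = 0: A_y + T·sin41° − 15 = 0 → A_y = 15 − 11.2974 × 0.656059 = 7.588 kN.

T = 11.30 kN, A_x = 8.526 kN, A_y = 7.588 kN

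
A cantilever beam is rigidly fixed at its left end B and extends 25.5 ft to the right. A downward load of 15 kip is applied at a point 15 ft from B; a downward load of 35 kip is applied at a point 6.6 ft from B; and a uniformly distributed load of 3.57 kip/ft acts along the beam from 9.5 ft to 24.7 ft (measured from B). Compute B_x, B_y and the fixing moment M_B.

Resultant of the distributed load: 3.57 × 15.2 = 54.264 kip at 17.1 ft from B.
ΣF_x = 0: B_x = 0.
ΣF_y = 0: B_y − 15 − 35 − 3.57·15.2 = 0 → B_y = 104.3 kip.
ΣM about B: M_B − 15·15 − 35·6.6 − (3.57·15.2)·17.1 = 0 → M_B = 1384 kip·ft.

B_x = 0, B_y = 104.3 kip, M_B = 1384 kip·ft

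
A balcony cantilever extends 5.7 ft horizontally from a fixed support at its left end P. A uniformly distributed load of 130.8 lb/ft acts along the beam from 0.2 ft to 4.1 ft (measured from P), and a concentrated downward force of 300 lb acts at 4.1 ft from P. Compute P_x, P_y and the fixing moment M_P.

P_x = 0, P_y = 810.1 lb, M_P = 2327 lb·ft

Resultant of the distributed load: 130.8 × 3.9 = 510.12 lb at 2.15 ft from P.
ΣF_x = 0: P_x = 0.
ΣF_y = 0: P_y − 130.8·3.9 − 300 = 0 → P_y = 810.1 lb.
ΣM about P: M_P − (130.8·3.9)·2.15 − 300·4.1 = 0 → M_P = 2327 lb·ft.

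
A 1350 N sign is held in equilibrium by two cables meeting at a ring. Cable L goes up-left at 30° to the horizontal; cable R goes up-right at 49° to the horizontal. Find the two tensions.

ΣF_x = 0: −T_L·cos30° + T_R·cos49° = 0 → T_R = 1.32004·T_L.
ΣF_y = 0: T_L·sin30° + T_R·sin49° = 1350.
Substitute: T_L·(0.5 + 1.32004·0.75471) = 1350 → T_L = 902.257 ≈ 902.3 N.
Then T_R = 1.32004 × 902.257 = 1191 N.

T_L = 902.3 N, T_R = 1191 N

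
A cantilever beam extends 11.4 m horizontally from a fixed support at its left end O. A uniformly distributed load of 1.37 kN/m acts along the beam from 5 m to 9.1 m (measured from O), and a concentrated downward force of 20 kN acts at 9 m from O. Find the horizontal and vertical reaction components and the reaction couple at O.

O_x = 0, O_y = 25.62 kN, M_O = 219.6 kN·m

Resultant of the distributed load: 1.37 × 4.1 = 5.617 kN at 7.05 m from O.
ΣF_x = 0: O_x = 0.
ΣF_y = 0: O_y − 1.37·4.1 − 20 = 0 → O_y = 25.62 kN.
ΣM about O: M_O − (1.37·4.1)·7.05 − 20·9 = 0 → M_O = 219.6 kN·m.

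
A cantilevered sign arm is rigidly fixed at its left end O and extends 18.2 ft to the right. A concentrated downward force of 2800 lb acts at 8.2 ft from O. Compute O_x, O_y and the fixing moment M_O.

O_x = 0, O_y = 2800 lb, M_O = 22960 lb·ft

ΣF_x = 0: O_x = 0.
ΣF_y = 0: O_y − 2800 = 0 → O_y = 2800 lb.
ΣM about O: M_O − 2800·8.2 = 0 → M_O = 22960 lb·ft.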